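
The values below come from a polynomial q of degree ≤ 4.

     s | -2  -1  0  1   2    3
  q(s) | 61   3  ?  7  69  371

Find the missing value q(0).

5

The 5 known points determine the degree-4 polynomial uniquely.
Write q(s) = as^4 + bs^3 + cs^2 + ds + e. Substituting each data point gives a linear system:
  16a - 8b + 4c - 2d + e = 61
  a - b + c - d + e = 3
  a + b + c + d + e = 7
  16a + 8b + 4c + 2d + e = 69
  81a + 27b + 9c + 3d + e = 371
Solving the system yields a = 5, b = 0, c = -5, d = 2, e = 5.
So q(s) = 5s^4 - 5s^2 + 2s + 5.
Then q(0) = 5.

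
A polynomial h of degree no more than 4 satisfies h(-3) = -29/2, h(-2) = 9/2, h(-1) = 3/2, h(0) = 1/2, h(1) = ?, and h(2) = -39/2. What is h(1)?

The 5 known points determine the degree-4 polynomial uniquely.
Write h(s) = as^4 + bs^3 + cs^2 + ds + e. Substituting each data point gives a linear system:
  81a - 27b + 9c - 3d + e = -29/2
  16a - 8b + 4c - 2d + e = 9/2
  a - b + c - d + e = 3/2
  e = 1/2
  16a + 8b + 4c + 2d + e = -39/2
Solving the system yields a = -1, b = -2, c = 2, d = 2, e = 1/2.
So h(s) = -s^4 - 2s^3 + 2s^2 + 2s + 1/2.
Then h(1) = 3/2.

3/2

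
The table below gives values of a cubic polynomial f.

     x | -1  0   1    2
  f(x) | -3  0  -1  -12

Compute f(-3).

3

Using the Lagrange interpolation formula with nodes -1, 0, 1, 2:
  L_0(x) = x(x - 1)(x - 2) / -6
  L_1(x) = (x + 1)(x - 1)(x - 2) / 2
  L_2(x) = (x + 1)x(x - 2) / -2
  L_3(x) = (x + 1)x(x - 1) / 6
Then f(x) = -3·L_0(x) + 0·L_1(x) - 1·L_2(x) - 12·L_3(x).
Expanding and collecting terms gives f(x) = -x³ - 2x² + 2x.
Evaluating at x = -3: f(-3) = 3.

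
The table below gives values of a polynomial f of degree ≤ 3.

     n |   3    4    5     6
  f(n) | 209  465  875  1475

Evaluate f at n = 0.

5

Using the Lagrange interpolation formula with nodes 3, 4, 5, 6:
  L_0(n) = (n - 4)(n - 5)(n - 6) / -6
  L_1(n) = (n - 3)(n - 5)(n - 6) / 2
  L_2(n) = (n - 3)(n - 4)(n - 6) / -2
  L_3(n) = (n - 3)(n - 4)(n - 5) / 6
Then f(n) = 209·L_0(n) + 465·L_1(n) + 875·L_2(n) + 1475·L_3(n).
Expanding and collecting terms gives f(n) = 6n³ + 5n² - n + 5.
Evaluating at n = 0: f(0) = 5.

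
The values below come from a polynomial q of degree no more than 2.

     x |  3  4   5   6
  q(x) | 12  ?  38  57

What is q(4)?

The 3 known points determine the degree-2 polynomial uniquely.
Write q(x) = ax^2 + bx + c. Substituting each data point gives a linear system:
  9a + 3b + c = 12
  25a + 5b + c = 38
  36a + 6b + c = 57
Solving the system yields a = 2, b = -3, c = 3.
So q(x) = 2x² - 3x + 3.
Then q(4) = 23.

23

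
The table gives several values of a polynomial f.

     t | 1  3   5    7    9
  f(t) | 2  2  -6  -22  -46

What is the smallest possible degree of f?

Forward differences of the values at t = 1, 3, 5, 7, 9:
  f  : 2  2  -6  -22  -46
  Δ  : 0  -8  -16  -24
  Δ^2: -8  -8  -8
  Δ^3: 0  0
  Δ^4: 0
The second differences are constant (-8) and nonzero, while all higher differences vanish, so the minimal degree is 2.

2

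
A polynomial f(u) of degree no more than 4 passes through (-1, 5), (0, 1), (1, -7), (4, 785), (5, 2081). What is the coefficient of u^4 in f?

4

Write f(u) = au^4 + bu^3 + cu^2 + du + e. Substituting each data point gives a linear system:
  a - b + c - d + e = 5
  e = 1
  a + b + c + d + e = -7
  256a + 64b + 16c + 4d + e = 785
  625a + 125b + 25c + 5d + e = 2081
Solving the system yields a = 4, b = -2, c = -6, d = -4, e = 1.
So f(u) = 4u⁴ - 2u³ - 6u² - 4u + 1.
The leading coefficient is 4.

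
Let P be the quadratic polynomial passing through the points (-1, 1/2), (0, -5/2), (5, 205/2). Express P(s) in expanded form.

P(s) = 4s^2 + s - 5/2

Using the Lagrange interpolation formula with nodes -1, 0, 5:
  L_0(s) = s(s - 5) / 6
  L_1(s) = (s + 1)(s - 5) / -5
  L_2(s) = (s + 1)s / 30
Then P(s) = 1/2·L_0(s) - 5/2·L_1(s) + 205/2·L_2(s).
Expanding and collecting terms gives P(s) = 4s² + s - 5/2.
Check: P(5) = 205/2. ✓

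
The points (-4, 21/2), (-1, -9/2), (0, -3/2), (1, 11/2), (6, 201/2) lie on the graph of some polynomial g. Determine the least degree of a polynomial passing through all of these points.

Divided differences on the nodes -4, -1, 0, 1, 6:
  order 0: 21/2  -9/2  -3/2  11/2  201/2
  order 1: -5  3  7  19
  order 2: 2  2  2
  order 3: 0  0
  order 4: 0
The order-2 divided differences are all 2 (nonzero) and every higher order vanishes, so the data lies on a polynomial of degree exactly 2.

2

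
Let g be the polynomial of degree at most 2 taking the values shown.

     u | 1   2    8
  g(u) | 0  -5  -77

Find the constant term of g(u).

Write g(u) = au^2 + bu + c. Substituting each data point gives a linear system:
  a + b + c = 0
  4a + 2b + c = -5
  64a + 8b + c = -77
Solving the system yields a = -1, b = -2, c = 3.
So g(u) = -u^2 - 2u + 3.
The constant term is 3.

3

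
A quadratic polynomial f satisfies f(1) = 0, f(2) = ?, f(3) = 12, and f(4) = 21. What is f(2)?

On equispaced nodes a degree-2 polynomial has vanishing third forward difference, so
  - f(1) + 3·f(2) - 3·f(3) + f(4) = 0.
Substituting the known values and solving for f(2):
  3·f(2) = 15
  f(2) = 5.

5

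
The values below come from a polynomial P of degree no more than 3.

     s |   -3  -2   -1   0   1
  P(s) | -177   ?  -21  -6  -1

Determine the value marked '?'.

The 4 known points determine the degree-3 polynomial uniquely.
Write P(s) = as^3 + bs^2 + cs + d. Substituting each data point gives a linear system:
  -27a + 9b - 3c + d = -177
  -a + b - c + d = -21
  d = -6
  a + b + c + d = -1
Solving the system yields a = 4, b = -5, c = 6, d = -6.
So P(s) = 4s^3 - 5s^2 + 6s - 6.
Then P(-2) = -70.

-70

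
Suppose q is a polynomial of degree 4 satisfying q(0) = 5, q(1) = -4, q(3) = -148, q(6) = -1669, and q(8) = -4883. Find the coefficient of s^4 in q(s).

Write q(s) = as^4 + bs^3 + cs^2 + ds + e. Substituting each data point gives a linear system:
  e = 5
  a + b + c + d + e = -4
  81a + 27b + 9c + 3d + e = -148
  1296a + 216b + 36c + 6d + e = -1669
  4096a + 512b + 64c + 8d + e = -4883
Solving the system yields a = -1, b = -1, c = -4, d = -3, e = 5.
So q(s) = -s^4 - s^3 - 4s^2 - 3s + 5.
The leading coefficient is -1.

-1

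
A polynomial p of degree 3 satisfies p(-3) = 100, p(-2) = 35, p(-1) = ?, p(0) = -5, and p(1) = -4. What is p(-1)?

4

On equispaced nodes a degree-3 polynomial has vanishing fourth forward difference, so
  p(-3) - 4·p(-2) + 6·p(-1) - 4·p(0) + p(1) = 0.
Substituting the known values and solving for p(-1):
  6·p(-1) = 24
  p(-1) = 4.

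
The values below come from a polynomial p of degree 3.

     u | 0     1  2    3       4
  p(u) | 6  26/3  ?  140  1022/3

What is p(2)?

124/3

The 4 known points determine the degree-3 polynomial uniquely.
Write p(u) = au^3 + bu^2 + cu + d. Substituting each data point gives a linear system:
  d = 6
  a + b + c + d = 26/3
  27a + 9b + 3c + d = 140
  64a + 16b + 4c + d = 1022/3
Solving the system yields a = 6, b = -3, c = -1/3, d = 6.
So p(u) = 6u^3 - 3u^2 - (1/3)u + 6.
Then p(2) = 124/3.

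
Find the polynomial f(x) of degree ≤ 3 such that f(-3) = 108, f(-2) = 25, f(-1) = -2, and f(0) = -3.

f(x) = -5x^3 - 2x^2 + 2x - 3

Using the Lagrange interpolation formula with nodes -3, -2, -1, 0:
  L_0(x) = (x + 2)(x + 1)x / -6
  L_1(x) = (x + 3)(x + 1)x / 2
  L_2(x) = (x + 3)(x + 2)x / -2
  L_3(x) = (x + 3)(x + 2)(x + 1) / 6
Then f(x) = 108·L_0(x) + 25·L_1(x) - 2·L_2(x) - 3·L_3(x).
Expanding and collecting terms gives f(x) = -5x³ - 2x² + 2x - 3.
Check: f(-2) = 25. ✓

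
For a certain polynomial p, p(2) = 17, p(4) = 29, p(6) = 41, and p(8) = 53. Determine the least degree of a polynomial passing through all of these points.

Forward differences of the values at x = 2, 4, 6, 8:
  p  : 17  29  41  53
  Δ  : 12  12  12
  Δ^2: 0  0
  Δ^3: 0
The first differences are constant (12) and nonzero, while all higher differences vanish, so the minimal degree is 1.

1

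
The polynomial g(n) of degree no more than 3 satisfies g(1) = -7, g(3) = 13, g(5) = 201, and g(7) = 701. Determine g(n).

g(n) = 3n^3 - 6n^2 - 5n + 1

Write g(n) = an^3 + bn^2 + cn + d. Substituting each data point gives a linear system:
  a + b + c + d = -7
  27a + 9b + 3c + d = 13
  125a + 25b + 5c + d = 201
  343a + 49b + 7c + d = 701
Solving the system yields a = 3, b = -6, c = -5, d = 1.
So g(n) = 3n^3 - 6n^2 - 5n + 1.
Check: g(5) = 201. ✓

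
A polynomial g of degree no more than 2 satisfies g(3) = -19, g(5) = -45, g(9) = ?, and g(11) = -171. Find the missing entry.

-121

The 3 known points determine the degree-2 polynomial uniquely.
Write g(s) = as^2 + bs + c. Substituting each data point gives a linear system:
  9a + 3b + c = -19
  25a + 5b + c = -45
  121a + 11b + c = -171
Solving the system yields a = -1, b = -5, c = 5.
So g(s) = -s² - 5s + 5.
Then g(9) = -121.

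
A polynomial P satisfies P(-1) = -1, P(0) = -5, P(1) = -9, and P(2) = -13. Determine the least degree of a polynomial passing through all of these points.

Forward differences of the values at n = -1, 0, 1, 2:
  P  : -1  -5  -9  -13
  Δ  : -4  -4  -4
  Δ^2: 0  0
  Δ^3: 0
The first differences are constant (-4) and nonzero, while all higher differences vanish, so the minimal degree is 1.

1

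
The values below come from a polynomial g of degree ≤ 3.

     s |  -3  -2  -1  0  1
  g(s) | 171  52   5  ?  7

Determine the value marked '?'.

On equispaced nodes a degree-3 polynomial has vanishing fourth forward difference, so
  g(-3) - 4·g(-2) + 6·g(-1) - 4·g(0) + g(1) = 0.
Substituting the known values and solving for g(0):
  -4·g(0) = 0
  g(0) = 0.

0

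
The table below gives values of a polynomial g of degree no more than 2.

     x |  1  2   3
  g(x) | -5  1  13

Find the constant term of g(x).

Write g(x) = ax^2 + bx + c. Substituting each data point gives a linear system:
  a + b + c = -5
  4a + 2b + c = 1
  9a + 3b + c = 13
Solving the system yields a = 3, b = -3, c = -5.
So g(x) = 3x² - 3x - 5.
The constant term is -5.

-5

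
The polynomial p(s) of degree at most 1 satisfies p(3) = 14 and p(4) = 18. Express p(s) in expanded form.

Write p(s) = as + b. Substituting each data point gives a linear system:
  3a + b = 14
  4a + b = 18
Solving the system yields a = 4, b = 2.
So p(s) = 4s + 2.
Check: p(3) = 14. ✓

p(s) = 4s + 2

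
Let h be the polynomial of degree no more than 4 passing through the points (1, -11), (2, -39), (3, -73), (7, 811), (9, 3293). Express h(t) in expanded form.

Write h(t) = at^4 + bt^3 + ct^2 + dt + e. Substituting each data point gives a linear system:
  a + b + c + d + e = -11
  16a + 8b + 4c + 2d + e = -39
  81a + 27b + 9c + 3d + e = -73
  2401a + 343b + 49c + 7d + e = 811
  6561a + 729b + 81c + 9d + e = 3293
Solving the system yields a = 1, b = -4, c = -4, d = -3, e = -1.
So h(t) = t^4 - 4t^3 - 4t^2 - 3t - 1.
Check: h(1) = -11. ✓

h(t) = t^4 - 4t^3 - 4t^2 - 3t - 1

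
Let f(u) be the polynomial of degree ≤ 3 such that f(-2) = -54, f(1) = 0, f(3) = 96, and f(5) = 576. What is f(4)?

270

Using the Lagrange interpolation formula with nodes -2, 1, 3, 5:
  L_0(u) = (u - 1)(u - 3)(u - 5) / -105
  L_1(u) = (u + 2)(u - 3)(u - 5) / 24
  L_2(u) = (u + 2)(u - 1)(u - 5) / -20
  L_3(u) = (u + 2)(u - 1)(u - 3) / 56
Then f(u) = -54·L_0(u) + 0·L_1(u) + 96·L_2(u) + 576·L_3(u).
Expanding and collecting terms gives f(u) = 6u^3 - 6u^2 - 6u + 6.
Evaluating at u = 4: f(4) = 270.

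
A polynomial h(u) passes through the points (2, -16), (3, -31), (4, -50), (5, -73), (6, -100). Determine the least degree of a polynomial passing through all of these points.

2

Forward differences of the values at u = 2, 3, 4, 5, 6:
  h  : -16  -31  -50  -73  -100
  Δ  : -15  -19  -23  -27
  Δ^2: -4  -4  -4
  Δ^3: 0  0
  Δ^4: 0
The second differences are constant (-4) and nonzero, while all higher differences vanish, so the minimal degree is 2.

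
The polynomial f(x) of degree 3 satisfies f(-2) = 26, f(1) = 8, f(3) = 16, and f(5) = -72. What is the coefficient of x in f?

Write f(x) = ax^3 + bx^2 + cx + d. Substituting each data point gives a linear system:
  -8a + 4b - 2c + d = 26
  a + b + c + d = 8
  27a + 9b + 3c + d = 16
  125a + 25b + 5c + d = -72
Solving the system yields a = -2, b = 6, c = 6, d = -2.
So f(x) = -2x³ + 6x² + 6x - 2.
The coefficient of x is 6.

6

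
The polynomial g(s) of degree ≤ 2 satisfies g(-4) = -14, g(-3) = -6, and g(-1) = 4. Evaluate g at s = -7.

-50

Using the Lagrange interpolation formula with nodes -4, -3, -1:
  L_0(s) = (s + 3)(s + 1) / 3
  L_1(s) = (s + 4)(s + 1) / -2
  L_2(s) = (s + 4)(s + 3) / 6
Then g(s) = -14·L_0(s) - 6·L_1(s) + 4·L_2(s).
Expanding and collecting terms gives g(s) = -s² + s + 6.
Evaluating at s = -7: g(-7) = -50.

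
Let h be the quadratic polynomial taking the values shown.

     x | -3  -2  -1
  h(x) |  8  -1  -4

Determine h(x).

h(x) = 3x^2 + 6x - 1

Using the Lagrange interpolation formula with nodes -3, -2, -1:
  L_0(x) = (x + 2)(x + 1) / 2
  L_1(x) = (x + 3)(x + 1) / -1
  L_2(x) = (x + 3)(x + 2) / 2
Then h(x) = 8·L_0(x) - 1·L_1(x) - 4·L_2(x).
Expanding and collecting terms gives h(x) = 3x² + 6x - 1.
Check: h(-1) = -4. ✓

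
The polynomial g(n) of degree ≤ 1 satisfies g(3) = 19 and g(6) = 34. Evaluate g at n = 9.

Write g(n) = an + b. Substituting each data point gives a linear system:
  3a + b = 19
  6a + b = 34
Solving the system yields a = 5, b = 4.
So g(n) = 5n + 4.
Then g(9) = 49.

49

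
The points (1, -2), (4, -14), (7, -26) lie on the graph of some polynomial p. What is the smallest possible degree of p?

1

Divided differences on the nodes 1, 4, 7:
  order 0: -2  -14  -26
  order 1: -4  -4
  order 2: 0
The order-1 divided differences are all -4 (nonzero) and every higher order vanishes, so the data lies on a polynomial of degree exactly 1.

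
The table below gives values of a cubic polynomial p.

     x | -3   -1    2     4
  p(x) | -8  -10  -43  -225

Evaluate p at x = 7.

-978

Using the Lagrange interpolation formula with nodes -3, -1, 2, 4:
  L_0(x) = (x + 1)(x - 2)(x - 4) / -70
  L_1(x) = (x + 3)(x - 2)(x - 4) / 30
  L_2(x) = (x + 3)(x + 1)(x - 4) / -30
  L_3(x) = (x + 3)(x + 1)(x - 2) / 70
Then p(x) = -8·L_0(x) - 10·L_1(x) - 43·L_2(x) - 225·L_3(x).
Expanding and collecting terms gives p(x) = -2x^3 - 6x^2 + x - 5.
Evaluating at x = 7: p(7) = -978.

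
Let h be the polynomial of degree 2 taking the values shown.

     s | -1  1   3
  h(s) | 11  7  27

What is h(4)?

46

Write h(s) = as^2 + bs + c. Substituting each data point gives a linear system:
  a - b + c = 11
  a + b + c = 7
  9a + 3b + c = 27
Solving the system yields a = 3, b = -2, c = 6.
So h(s) = 3s^2 - 2s + 6.
Then h(4) = 46.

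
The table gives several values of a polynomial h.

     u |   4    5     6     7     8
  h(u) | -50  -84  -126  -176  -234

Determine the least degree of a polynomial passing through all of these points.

Forward differences of the values at u = 4, 5, 6, 7, 8:
  h  : -50  -84  -126  -176  -234
  Δ  : -34  -42  -50  -58
  Δ^2: -8  -8  -8
  Δ^3: 0  0
  Δ^4: 0
The second differences are constant (-8) and nonzero, while all higher differences vanish, so the minimal degree is 2.

2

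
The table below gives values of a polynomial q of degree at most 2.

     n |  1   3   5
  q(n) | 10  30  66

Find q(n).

Using the Lagrange interpolation formula with nodes 1, 3, 5:
  L_0(n) = (n - 3)(n - 5) / 8
  L_1(n) = (n - 1)(n - 5) / -4
  L_2(n) = (n - 1)(n - 3) / 8
Then q(n) = 10·L_0(n) + 30·L_1(n) + 66·L_2(n).
Expanding and collecting terms gives q(n) = 2n^2 + 2n + 6.
Check: q(3) = 30. ✓

q(n) = 2n^2 + 2n + 6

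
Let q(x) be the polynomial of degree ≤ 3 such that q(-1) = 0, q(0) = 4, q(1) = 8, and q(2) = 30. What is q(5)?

384

Using the Lagrange interpolation formula with nodes -1, 0, 1, 2:
  L_0(x) = x(x - 1)(x - 2) / -6
  L_1(x) = (x + 1)(x - 1)(x - 2) / 2
  L_2(x) = (x + 1)x(x - 2) / -2
  L_3(x) = (x + 1)x(x - 1) / 6
Then q(x) = 0·L_0(x) + 4·L_1(x) + 8·L_2(x) + 30·L_3(x).
Expanding and collecting terms gives q(x) = 3x^3 + x + 4.
Evaluating at x = 5: q(5) = 384.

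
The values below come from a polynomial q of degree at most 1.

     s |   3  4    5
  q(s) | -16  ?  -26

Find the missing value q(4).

-21

On equispaced nodes a degree-1 polynomial has vanishing second forward difference, so
  q(3) - 2·q(4) + q(5) = 0.
Substituting the known values and solving for q(4):
  -2·q(4) = 42
  q(4) = -21.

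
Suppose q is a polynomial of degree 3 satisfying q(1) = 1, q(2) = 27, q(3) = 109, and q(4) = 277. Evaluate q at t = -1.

-3

Write q(t) = at^3 + bt^2 + ct + d. Substituting each data point gives a linear system:
  a + b + c + d = 1
  8a + 4b + 2c + d = 27
  27a + 9b + 3c + d = 109
  64a + 16b + 4c + d = 277
Solving the system yields a = 5, b = -2, c = -3, d = 1.
So q(t) = 5t^3 - 2t^2 - 3t + 1.
Then q(-1) = -3.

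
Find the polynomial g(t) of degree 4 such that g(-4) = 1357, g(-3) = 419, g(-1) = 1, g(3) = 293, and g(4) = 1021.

g(t) = 5t^4 - 3t^3 - 6t^2 + 6t + 5

Write g(t) = at^4 + bt^3 + ct^2 + dt + e. Substituting each data point gives a linear system:
  256a - 64b + 16c - 4d + e = 1357
  81a - 27b + 9c - 3d + e = 419
  a - b + c - d + e = 1
  81a + 27b + 9c + 3d + e = 293
  256a + 64b + 16c + 4d + e = 1021
Solving the system yields a = 5, b = -3, c = -6, d = 6, e = 5.
So g(t) = 5t⁴ - 3t³ - 6t² + 6t + 5.
Check: g(-3) = 419. ✓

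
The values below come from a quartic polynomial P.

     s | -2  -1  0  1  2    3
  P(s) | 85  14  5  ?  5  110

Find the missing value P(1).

On equispaced nodes a degree-4 polynomial has vanishing fifth forward difference, so
  - P(-2) + 5·P(-1) - 10·P(0) + 10·P(1) - 5·P(2) + P(3) = 0.
Substituting the known values and solving for P(1):
  10·P(1) = -20
  P(1) = -2.

-2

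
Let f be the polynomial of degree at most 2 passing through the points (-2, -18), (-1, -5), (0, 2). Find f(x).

f(x) = -3x^2 + 4x + 2

Using the Lagrange interpolation formula with nodes -2, -1, 0:
  L_0(x) = (x + 1)x / 2
  L_1(x) = (x + 2)x / -1
  L_2(x) = (x + 2)(x + 1) / 2
Then f(x) = -18·L_0(x) - 5·L_1(x) + 2·L_2(x).
Expanding and collecting terms gives f(x) = -3x^2 + 4x + 2.
Check: f(-1) = -5. ✓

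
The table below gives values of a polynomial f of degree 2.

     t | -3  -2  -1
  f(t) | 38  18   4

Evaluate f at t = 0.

-4

Using the Lagrange interpolation formula with nodes -3, -2, -1:
  L_0(t) = (t + 2)(t + 1) / 2
  L_1(t) = (t + 3)(t + 1) / -1
  L_2(t) = (t + 3)(t + 2) / 2
Then f(t) = 38·L_0(t) + 18·L_1(t) + 4·L_2(t).
Expanding and collecting terms gives f(t) = 3t^2 - 5t - 4.
Evaluating at t = 0: f(0) = -4.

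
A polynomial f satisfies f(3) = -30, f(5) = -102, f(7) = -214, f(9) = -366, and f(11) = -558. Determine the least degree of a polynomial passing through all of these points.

Forward differences of the values at x = 3, 5, 7, 9, 11:
  f  : -30  -102  -214  -366  -558
  Δ  : -72  -112  -152  -192
  Δ^2: -40  -40  -40
  Δ^3: 0  0
  Δ^4: 0
The second differences are constant (-40) and nonzero, while all higher differences vanish, so the minimal degree is 2.

2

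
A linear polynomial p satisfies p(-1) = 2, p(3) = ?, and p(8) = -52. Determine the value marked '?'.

The 2 known points determine the degree-1 polynomial uniquely.
Write p(s) = as + b. Substituting each data point gives a linear system:
  -a + b = 2
  8a + b = -52
Solving the system yields a = -6, b = -4.
So p(s) = -6s - 4.
Then p(3) = -22.

-22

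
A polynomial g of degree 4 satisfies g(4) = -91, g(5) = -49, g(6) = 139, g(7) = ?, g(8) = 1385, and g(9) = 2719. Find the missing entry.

On equispaced nodes a degree-4 polynomial has vanishing fifth forward difference, so
  - g(4) + 5·g(5) - 10·g(6) + 10·g(7) - 5·g(8) + g(9) = 0.
Substituting the known values and solving for g(7):
  10·g(7) = 5750
  g(7) = 575.

575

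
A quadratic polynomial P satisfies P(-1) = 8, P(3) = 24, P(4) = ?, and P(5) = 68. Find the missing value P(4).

The 3 known points determine the degree-2 polynomial uniquely.
Write P(n) = an^2 + bn + c. Substituting each data point gives a linear system:
  a - b + c = 8
  9a + 3b + c = 24
  25a + 5b + c = 68
Solving the system yields a = 3, b = -2, c = 3.
So P(n) = 3n² - 2n + 3.
Then P(4) = 43.

43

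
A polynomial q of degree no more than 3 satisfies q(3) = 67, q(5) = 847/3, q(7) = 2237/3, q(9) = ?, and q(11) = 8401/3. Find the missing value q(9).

1553

On equispaced nodes a degree-3 polynomial has vanishing fourth forward difference, so
  q(3) - 4·q(5) + 6·q(7) - 4·q(9) + q(11) = 0.
Substituting the known values and solving for q(9):
  -4·q(9) = -6212
  q(9) = 1553.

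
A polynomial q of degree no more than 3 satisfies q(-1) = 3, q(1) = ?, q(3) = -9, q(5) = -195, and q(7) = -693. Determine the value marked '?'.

The 4 known points determine the degree-3 polynomial uniquely.
Write q(u) = au^3 + bu^2 + cu + d. Substituting each data point gives a linear system:
  -a + b - c + d = 3
  27a + 9b + 3c + d = -9
  125a + 25b + 5c + d = -195
  343a + 49b + 7c + d = -693
Solving the system yields a = -3, b = 6, c = 6, d = 0.
So q(u) = -3u^3 + 6u^2 + 6u.
Then q(1) = 9.

9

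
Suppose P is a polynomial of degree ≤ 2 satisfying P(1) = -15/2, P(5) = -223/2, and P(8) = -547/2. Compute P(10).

-843/2

Write P(u) = au^2 + bu + c. Substituting each data point gives a linear system:
  a + b + c = -15/2
  25a + 5b + c = -223/2
  64a + 8b + c = -547/2
Solving the system yields a = -4, b = -2, c = -3/2.
So P(u) = -4u^2 - 2u - 3/2.
Then P(10) = -843/2.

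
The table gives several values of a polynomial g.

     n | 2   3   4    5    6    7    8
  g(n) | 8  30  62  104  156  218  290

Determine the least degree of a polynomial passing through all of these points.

2

Forward differences of the values at n = 2, 3, 4, 5, 6, 7, 8:
  g  : 8  30  62  104  156  218  290
  Δ  : 22  32  42  52  62  72
  Δ^2: 10  10  10  10  10
  Δ^3: 0  0  0  0
  Δ^4: 0  0  0
  Δ^5: 0  0
  Δ^6: 0
The second differences are constant (10) and nonzero, while all higher differences vanish, so the minimal degree is 2.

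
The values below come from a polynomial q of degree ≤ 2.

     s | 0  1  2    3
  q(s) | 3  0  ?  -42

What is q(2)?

-15

On equispaced nodes a degree-2 polynomial has vanishing third forward difference, so
  - q(0) + 3·q(1) - 3·q(2) + q(3) = 0.
Substituting the known values and solving for q(2):
  -3·q(2) = 45
  q(2) = -15.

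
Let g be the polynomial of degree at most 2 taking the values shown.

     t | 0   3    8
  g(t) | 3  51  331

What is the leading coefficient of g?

Write g(t) = at^2 + bt + c. Substituting each data point gives a linear system:
  c = 3
  9a + 3b + c = 51
  64a + 8b + c = 331
Solving the system yields a = 5, b = 1, c = 3.
So g(t) = 5t² + t + 3.
The leading coefficient is 5.

5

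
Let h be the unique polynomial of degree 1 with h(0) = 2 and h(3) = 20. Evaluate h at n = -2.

Write h(n) = an + b. Substituting each data point gives a linear system:
  b = 2
  3a + b = 20
Solving the system yields a = 6, b = 2.
So h(n) = 6n + 2.
Then h(-2) = -10.

-10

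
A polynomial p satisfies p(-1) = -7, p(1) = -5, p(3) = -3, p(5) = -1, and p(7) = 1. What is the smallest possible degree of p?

1

Forward differences of the values at s = -1, 1, 3, 5, 7:
  p  : -7  -5  -3  -1  1
  Δ  : 2  2  2  2
  Δ^2: 0  0  0
  Δ^3: 0  0
  Δ^4: 0
The first differences are constant (2) and nonzero, while all higher differences vanish, so the minimal degree is 1.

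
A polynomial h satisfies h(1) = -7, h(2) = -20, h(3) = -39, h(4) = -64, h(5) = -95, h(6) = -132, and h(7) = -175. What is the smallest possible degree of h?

Forward differences of the values at s = 1, 2, 3, 4, 5, 6, 7:
  h  : -7  -20  -39  -64  -95  -132  -175
  Δ  : -13  -19  -25  -31  -37  -43
  Δ^2: -6  -6  -6  -6  -6
  Δ^3: 0  0  0  0
  Δ^4: 0  0  0
  Δ^5: 0  0
  Δ^6: 0
The second differences are constant (-6) and nonzero, while all higher differences vanish, so the minimal degree is 2.

2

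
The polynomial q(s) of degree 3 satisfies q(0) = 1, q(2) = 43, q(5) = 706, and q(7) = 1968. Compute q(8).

2953

Write q(s) = as^3 + bs^2 + cs + d. Substituting each data point gives a linear system:
  d = 1
  8a + 4b + 2c + d = 43
  125a + 25b + 5c + d = 706
  343a + 49b + 7c + d = 1968
Solving the system yields a = 6, b = -2, c = 1, d = 1.
So q(s) = 6s^3 - 2s^2 + s + 1.
Then q(8) = 2953.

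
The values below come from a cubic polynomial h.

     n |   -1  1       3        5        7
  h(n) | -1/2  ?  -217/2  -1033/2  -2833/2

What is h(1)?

The 4 known points determine the degree-3 polynomial uniquely.
Write h(n) = an^3 + bn^2 + cn + d. Substituting each data point gives a linear system:
  -a + b - c + d = -1/2
  27a + 9b + 3c + d = -217/2
  125a + 25b + 5c + d = -1033/2
  343a + 49b + 7c + d = -2833/2
Solving the system yields a = -4, b = -3/2, c = 4, d = 1.
So h(n) = -4n^3 - (3/2)n^2 + 4n + 1.
Then h(1) = -1/2.

-1/2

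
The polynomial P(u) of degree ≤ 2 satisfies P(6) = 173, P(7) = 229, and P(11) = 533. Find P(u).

Using the Lagrange interpolation formula with nodes 6, 7, 11:
  L_0(u) = (u - 7)(u - 11) / 5
  L_1(u) = (u - 6)(u - 11) / -4
  L_2(u) = (u - 6)(u - 7) / 20
Then P(u) = 173·L_0(u) + 229·L_1(u) + 533·L_2(u).
Expanding and collecting terms gives P(u) = 4u² + 4u + 5.
Check: P(11) = 533. ✓

P(u) = 4u^2 + 4u + 5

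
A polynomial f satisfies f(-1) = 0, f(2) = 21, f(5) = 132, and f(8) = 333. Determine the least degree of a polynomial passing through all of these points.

2

Forward differences of the values at s = -1, 2, 5, 8:
  f  : 0  21  132  333
  Δ  : 21  111  201
  Δ^2: 90  90
  Δ^3: 0
The second differences are constant (90) and nonzero, while all higher differences vanish, so the minimal degree is 2.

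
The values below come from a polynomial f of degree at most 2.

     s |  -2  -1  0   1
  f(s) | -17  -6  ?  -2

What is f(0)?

The 3 known points determine the degree-2 polynomial uniquely.
Write f(s) = as^2 + bs + c. Substituting each data point gives a linear system:
  4a - 2b + c = -17
  a - b + c = -6
  a + b + c = -2
Solving the system yields a = -3, b = 2, c = -1.
So f(s) = -3s² + 2s - 1.
Then f(0) = -1.

-1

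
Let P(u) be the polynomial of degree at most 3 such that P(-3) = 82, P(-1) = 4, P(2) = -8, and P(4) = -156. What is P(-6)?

664

Write P(u) = au^3 + bu^2 + cu + d. Substituting each data point gives a linear system:
  -27a + 9b - 3c + d = 82
  -a + b - c + d = 4
  8a + 4b + 2c + d = -8
  64a + 16b + 4c + d = -156
Solving the system yields a = -3, b = 1, c = 4, d = 4.
So P(u) = -3u^3 + u^2 + 4u + 4.
Then P(-6) = 664.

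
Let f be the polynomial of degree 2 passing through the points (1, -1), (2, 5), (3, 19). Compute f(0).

1

Forward differences of the values at x = 1, 2, 3:
  f  : -1  5  19
  Δ  : 6  14
  Δ^2: 8
The second differences are constant, confirming degree 2.
Interpolating (Newton forward form) and evaluating at x = 0 gives f(0) = 1.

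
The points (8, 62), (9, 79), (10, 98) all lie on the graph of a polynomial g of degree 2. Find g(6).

Write g(t) = at^2 + bt + c. Substituting each data point gives a linear system:
  64a + 8b + c = 62
  81a + 9b + c = 79
  100a + 10b + c = 98
Solving the system yields a = 1, b = 0, c = -2.
So g(t) = t^2 - 2.
Then g(6) = 34.

34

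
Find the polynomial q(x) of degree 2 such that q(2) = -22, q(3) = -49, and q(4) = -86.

Using the Lagrange interpolation formula with nodes 2, 3, 4:
  L_0(x) = (x - 3)(x - 4) / 2
  L_1(x) = (x - 2)(x - 4) / -1
  L_2(x) = (x - 2)(x - 3) / 2
Then q(x) = -22·L_0(x) - 49·L_1(x) - 86·L_2(x).
Expanding and collecting terms gives q(x) = -5x^2 - 2x + 2.
Check: q(4) = -86. ✓

q(x) = -5x^2 - 2x + 2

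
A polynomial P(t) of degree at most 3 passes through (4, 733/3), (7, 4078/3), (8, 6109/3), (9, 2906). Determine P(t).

P(t) = 4t^3 + (1/3)t^2 - 4t - 1

Using the Lagrange interpolation formula with nodes 4, 7, 8, 9:
  L_0(t) = (t - 7)(t - 8)(t - 9) / -60
  L_1(t) = (t - 4)(t - 8)(t - 9) / 6
  L_2(t) = (t - 4)(t - 7)(t - 9) / -4
  L_3(t) = (t - 4)(t - 7)(t - 8) / 10
Then P(t) = 733/3·L_0(t) + 4078/3·L_1(t) + 6109/3·L_2(t) + 2906·L_3(t).
Expanding and collecting terms gives P(t) = 4t^3 + (1/3)t^2 - 4t - 1.
Check: P(7) = 4078/3. ✓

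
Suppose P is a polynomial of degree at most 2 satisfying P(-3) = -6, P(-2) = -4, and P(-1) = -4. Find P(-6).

Using the Lagrange interpolation formula with nodes -3, -2, -1:
  L_0(x) = (x + 2)(x + 1) / 2
  L_1(x) = (x + 3)(x + 1) / -1
  L_2(x) = (x + 3)(x + 2) / 2
Then P(x) = -6·L_0(x) - 4·L_1(x) - 4·L_2(x).
Expanding and collecting terms gives P(x) = -x² - 3x - 6.
Evaluating at x = -6: P(-6) = -24.

-24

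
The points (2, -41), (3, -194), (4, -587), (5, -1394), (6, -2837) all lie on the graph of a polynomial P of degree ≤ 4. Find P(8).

-8759

Using the Lagrange interpolation formula with nodes 2, 3, 4, 5, 6:
  L_0(n) = (n - 3)(n - 4)(n - 5)(n - 6) / 24
  L_1(n) = (n - 2)(n - 4)(n - 5)(n - 6) / -6
  L_2(n) = (n - 2)(n - 3)(n - 5)(n - 6) / 4
  L_3(n) = (n - 2)(n - 3)(n - 4)(n - 6) / -6
  L_4(n) = (n - 2)(n - 3)(n - 4)(n - 5) / 24
Then P(n) = -41·L_0(n) - 194·L_1(n) - 587·L_2(n) - 1394·L_3(n) - 2837·L_4(n).
Expanding and collecting terms gives P(n) = -2n^4 - n^3 - n^2 + n + 1.
Evaluating at n = 8: P(8) = -8759.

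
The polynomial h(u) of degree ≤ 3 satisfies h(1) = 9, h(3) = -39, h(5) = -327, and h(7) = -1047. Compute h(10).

Forward differences of the values at u = 1, 3, 5, 7:
  h  : 9  -39  -327  -1047
  Δ  : -48  -288  -720
  Δ^2: -240  -432
  Δ^3: -192
The third differences are constant, confirming degree 3.
Interpolating (Newton forward form) and evaluating at u = 10 gives h(10) = -3357.

-3357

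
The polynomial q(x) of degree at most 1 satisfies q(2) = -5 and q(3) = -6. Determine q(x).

Using the Lagrange interpolation formula with nodes 2, 3:
  L_0(x) = (x - 3) / -1
  L_1(x) = (x - 2) / 1
Then q(x) = -5·L_0(x) - 6·L_1(x).
Expanding and collecting terms gives q(x) = -x - 3.
Check: q(3) = -6. ✓

q(x) = -x - 3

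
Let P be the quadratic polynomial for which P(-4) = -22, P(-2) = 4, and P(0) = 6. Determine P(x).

Using the Lagrange interpolation formula with nodes -4, -2, 0:
  L_0(x) = (x + 2)x / 8
  L_1(x) = (x + 4)x / -4
  L_2(x) = (x + 4)(x + 2) / 8
Then P(x) = -22·L_0(x) + 4·L_1(x) + 6·L_2(x).
Expanding and collecting terms gives P(x) = -3x² - 5x + 6.
Check: P(-4) = -22. ✓

P(x) = -3x^2 - 5x + 6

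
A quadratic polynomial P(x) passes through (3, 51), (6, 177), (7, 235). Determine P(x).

Write P(x) = ax^2 + bx + c. Substituting each data point gives a linear system:
  9a + 3b + c = 51
  36a + 6b + c = 177
  49a + 7b + c = 235
Solving the system yields a = 4, b = 6, c = -3.
So P(x) = 4x^2 + 6x - 3.
Check: P(7) = 235. ✓

P(x) = 4x^2 + 6x - 3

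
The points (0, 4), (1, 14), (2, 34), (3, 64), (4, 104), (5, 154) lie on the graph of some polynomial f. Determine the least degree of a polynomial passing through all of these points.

Forward differences of the values at u = 0, 1, 2, 3, 4, 5:
  f  : 4  14  34  64  104  154
  Δ  : 10  20  30  40  50
  Δ^2: 10  10  10  10
  Δ^3: 0  0  0
  Δ^4: 0  0
  Δ^5: 0
The second differences are constant (10) and nonzero, while all higher differences vanish, so the minimal degree is 2.

2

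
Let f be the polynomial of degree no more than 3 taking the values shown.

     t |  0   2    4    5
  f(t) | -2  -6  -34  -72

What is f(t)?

f(t) = -t^3 + 3t^2 - 4t - 2

Write f(t) = at^3 + bt^2 + ct + d. Substituting each data point gives a linear system:
  d = -2
  8a + 4b + 2c + d = -6
  64a + 16b + 4c + d = -34
  125a + 25b + 5c + d = -72
Solving the system yields a = -1, b = 3, c = -4, d = -2.
So f(t) = -t^3 + 3t^2 - 4t - 2.
Check: f(2) = -6. ✓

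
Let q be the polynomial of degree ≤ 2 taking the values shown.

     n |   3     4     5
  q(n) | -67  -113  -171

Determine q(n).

q(n) = -6n^2 - 4n - 1

Write q(n) = an^2 + bn + c. Substituting each data point gives a linear system:
  9a + 3b + c = -67
  16a + 4b + c = -113
  25a + 5b + c = -171
Solving the system yields a = -6, b = -4, c = -1.
So q(n) = -6n^2 - 4n - 1.
Check: q(3) = -67. ✓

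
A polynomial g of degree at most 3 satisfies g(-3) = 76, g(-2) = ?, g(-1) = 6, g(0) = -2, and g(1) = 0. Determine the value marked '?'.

The 4 known points determine the degree-3 polynomial uniquely.
Write g(u) = au^3 + bu^2 + cu + d. Substituting each data point gives a linear system:
  -27a + 9b - 3c + d = 76
  -a + b - c + d = 6
  d = -2
  a + b + c + d = 0
Solving the system yields a = -1, b = 5, c = -2, d = -2.
So g(u) = -u^3 + 5u^2 - 2u - 2.
Then g(-2) = 30.

30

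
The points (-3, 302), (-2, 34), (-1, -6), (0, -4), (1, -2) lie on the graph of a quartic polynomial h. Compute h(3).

Write h(x) = ax^4 + bx^3 + cx^2 + dx + e. Substituting each data point gives a linear system:
  81a - 27b + 9c - 3d + e = 302
  16a - 8b + 4c - 2d + e = 34
  a - b + c - d + e = -6
  e = -4
  a + b + c + d + e = -2
Solving the system yields a = 6, b = 5, c = -6, d = -3, e = -4.
So h(x) = 6x^4 + 5x^3 - 6x^2 - 3x - 4.
Then h(3) = 554.

554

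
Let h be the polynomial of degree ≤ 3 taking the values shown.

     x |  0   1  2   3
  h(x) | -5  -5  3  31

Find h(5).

195

Using the Lagrange interpolation formula with nodes 0, 1, 2, 3:
  L_0(x) = (x - 1)(x - 2)(x - 3) / -6
  L_1(x) = x(x - 2)(x - 3) / 2
  L_2(x) = x(x - 1)(x - 3) / -2
  L_3(x) = x(x - 1)(x - 2) / 6
Then h(x) = -5·L_0(x) - 5·L_1(x) + 3·L_2(x) + 31·L_3(x).
Expanding and collecting terms gives h(x) = 2x^3 - 2x^2 - 5.
Evaluating at x = 5: h(5) = 195.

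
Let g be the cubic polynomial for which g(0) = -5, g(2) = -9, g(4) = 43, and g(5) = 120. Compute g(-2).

Write g(n) = an^3 + bn^2 + cn + d. Substituting each data point gives a linear system:
  d = -5
  8a + 4b + 2c + d = -9
  64a + 16b + 4c + d = 43
  125a + 25b + 5c + d = 120
Solving the system yields a = 2, b = -5, c = 0, d = -5.
So g(n) = 2n^3 - 5n^2 - 5.
Then g(-2) = -41.

-41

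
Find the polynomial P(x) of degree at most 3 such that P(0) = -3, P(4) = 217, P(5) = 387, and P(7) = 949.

P(x) = 2x^3 + 5x^2 + 3x - 3

Write P(x) = ax^3 + bx^2 + cx + d. Substituting each data point gives a linear system:
  d = -3
  64a + 16b + 4c + d = 217
  125a + 25b + 5c + d = 387
  343a + 49b + 7c + d = 949
Solving the system yields a = 2, b = 5, c = 3, d = -3.
So P(x) = 2x^3 + 5x^2 + 3x - 3.
Check: P(0) = -3. ✓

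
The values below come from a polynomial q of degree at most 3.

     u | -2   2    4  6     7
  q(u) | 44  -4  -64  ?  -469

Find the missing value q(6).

The 4 known points determine the degree-3 polynomial uniquely.
Write q(u) = au^3 + bu^2 + cu + d. Substituting each data point gives a linear system:
  -8a + 4b - 2c + d = 44
  8a + 4b + 2c + d = -4
  64a + 16b + 4c + d = -64
  343a + 49b + 7c + d = -469
Solving the system yields a = -2, b = 5, c = -4, d = 0.
So q(u) = -2u³ + 5u² - 4u.
Then q(6) = -276.

-276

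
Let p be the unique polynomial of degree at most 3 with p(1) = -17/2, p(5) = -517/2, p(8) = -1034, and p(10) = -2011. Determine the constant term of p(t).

-6

Write p(t) = at^3 + bt^2 + ct + d. Substituting each data point gives a linear system:
  a + b + c + d = -17/2
  125a + 25b + 5c + d = -517/2
  512a + 64b + 8c + d = -1034
  1000a + 100b + 10c + d = -2011
Solving the system yields a = -2, b = 0, c = -1/2, d = -6.
So p(t) = -2t^3 - (1/2)t - 6.
The constant term is -6.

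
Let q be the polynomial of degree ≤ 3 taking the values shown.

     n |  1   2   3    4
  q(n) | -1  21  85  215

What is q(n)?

Write q(n) = an^3 + bn^2 + cn + d. Substituting each data point gives a linear system:
  a + b + c + d = -1
  8a + 4b + 2c + d = 21
  27a + 9b + 3c + d = 85
  64a + 16b + 4c + d = 215
Solving the system yields a = 4, b = -3, c = 3, d = -5.
So q(n) = 4n^3 - 3n^2 + 3n - 5.
Check: q(1) = -1. ✓

q(n) = 4n^3 - 3n^2 + 3n - 5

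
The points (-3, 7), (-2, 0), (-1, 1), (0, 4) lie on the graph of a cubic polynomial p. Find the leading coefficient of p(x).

-1

Write p(x) = ax^3 + bx^2 + cx + d. Substituting each data point gives a linear system:
  -27a + 9b - 3c + d = 7
  -8a + 4b - 2c + d = 0
  -a + b - c + d = 1
  d = 4
Solving the system yields a = -1, b = -2, c = 2, d = 4.
So p(x) = -x^3 - 2x^2 + 2x + 4.
The leading coefficient is -1.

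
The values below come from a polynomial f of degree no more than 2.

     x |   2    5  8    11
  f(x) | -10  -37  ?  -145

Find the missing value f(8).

-82

On equispaced nodes a degree-2 polynomial has vanishing third forward difference, so
  - f(2) + 3·f(5) - 3·f(8) + f(11) = 0.
Substituting the known values and solving for f(8):
  -3·f(8) = 246
  f(8) = -82.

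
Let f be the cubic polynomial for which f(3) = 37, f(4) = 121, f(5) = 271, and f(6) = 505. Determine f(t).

f(t) = 3t^3 - 3t^2 - 6t + 1

Write f(t) = at^3 + bt^2 + ct + d. Substituting each data point gives a linear system:
  27a + 9b + 3c + d = 37
  64a + 16b + 4c + d = 121
  125a + 25b + 5c + d = 271
  216a + 36b + 6c + d = 505
Solving the system yields a = 3, b = -3, c = -6, d = 1.
So f(t) = 3t³ - 3t² - 6t + 1.
Check: f(6) = 505. ✓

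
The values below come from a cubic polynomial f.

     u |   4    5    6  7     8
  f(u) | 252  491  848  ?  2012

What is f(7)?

On equispaced nodes a degree-3 polynomial has vanishing fourth forward difference, so
  f(4) - 4·f(5) + 6·f(6) - 4·f(7) + f(8) = 0.
Substituting the known values and solving for f(7):
  -4·f(7) = -5388
  f(7) = 1347.

1347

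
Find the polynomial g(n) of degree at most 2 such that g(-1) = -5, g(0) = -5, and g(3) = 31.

g(n) = 3n^2 + 3n - 5

Write g(n) = an^2 + bn + c. Substituting each data point gives a linear system:
  a - b + c = -5
  c = -5
  9a + 3b + c = 31
Solving the system yields a = 3, b = 3, c = -5.
So g(n) = 3n^2 + 3n - 5.
Check: g(0) = -5. ✓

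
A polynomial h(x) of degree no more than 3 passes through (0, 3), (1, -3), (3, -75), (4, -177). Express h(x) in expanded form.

h(x) = -3x^3 + 2x^2 - 5x + 3

Write h(x) = ax^3 + bx^2 + cx + d. Substituting each data point gives a linear system:
  d = 3
  a + b + c + d = -3
  27a + 9b + 3c + d = -75
  64a + 16b + 4c + d = -177
Solving the system yields a = -3, b = 2, c = -5, d = 3.
So h(x) = -3x³ + 2x² - 5x + 3.
Check: h(1) = -3. ✓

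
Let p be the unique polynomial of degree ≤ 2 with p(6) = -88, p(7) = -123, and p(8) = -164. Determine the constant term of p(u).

Write p(u) = au^2 + bu + c. Substituting each data point gives a linear system:
  36a + 6b + c = -88
  49a + 7b + c = -123
  64a + 8b + c = -164
Solving the system yields a = -3, b = 4, c = -4.
So p(u) = -3u^2 + 4u - 4.
The constant term is -4.

-4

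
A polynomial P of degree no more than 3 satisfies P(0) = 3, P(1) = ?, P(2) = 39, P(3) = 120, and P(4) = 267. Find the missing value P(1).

6

On equispaced nodes a degree-3 polynomial has vanishing fourth forward difference, so
  P(0) - 4·P(1) + 6·P(2) - 4·P(3) + P(4) = 0.
Substituting the known values and solving for P(1):
  -4·P(1) = -24
  P(1) = 6.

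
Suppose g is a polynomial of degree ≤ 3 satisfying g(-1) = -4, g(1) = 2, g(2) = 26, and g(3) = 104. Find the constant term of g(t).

Write g(t) = at^3 + bt^2 + ct + d. Substituting each data point gives a linear system:
  -a + b - c + d = -4
  a + b + c + d = 2
  8a + 4b + 2c + d = 26
  27a + 9b + 3c + d = 104
Solving the system yields a = 5, b = -3, c = -2, d = 2.
So g(t) = 5t^3 - 3t^2 - 2t + 2.
The constant term is 2.

2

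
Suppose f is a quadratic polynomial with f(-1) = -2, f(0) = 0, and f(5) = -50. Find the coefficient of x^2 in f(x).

Write f(x) = ax^2 + bx + c. Substituting each data point gives a linear system:
  a - b + c = -2
  c = 0
  25a + 5b + c = -50
Solving the system yields a = -2, b = 0, c = 0.
So f(x) = -2x^2.
The leading coefficient is -2.

-2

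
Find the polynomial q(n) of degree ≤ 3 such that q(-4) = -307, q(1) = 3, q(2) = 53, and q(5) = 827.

q(n) = 6n^3 + 4n^2 - 4n - 3

Write q(n) = an^3 + bn^2 + cn + d. Substituting each data point gives a linear system:
  -64a + 16b - 4c + d = -307
  a + b + c + d = 3
  8a + 4b + 2c + d = 53
  125a + 25b + 5c + d = 827
Solving the system yields a = 6, b = 4, c = -4, d = -3.
So q(n) = 6n^3 + 4n^2 - 4n - 3.
Check: q(2) = 53. ✓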